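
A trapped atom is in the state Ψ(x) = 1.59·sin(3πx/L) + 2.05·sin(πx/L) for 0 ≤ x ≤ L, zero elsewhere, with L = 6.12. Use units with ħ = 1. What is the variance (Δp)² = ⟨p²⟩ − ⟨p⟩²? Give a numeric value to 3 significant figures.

1.06

Compute ⟨p⟩ and ⟨p²⟩ separately; (Δp)² = ⟨p²⟩ − ⟨p⟩².
d²/dx² sin(jπx/L) = −(jπ/L)²·sin(jπx/L); on 0 ≤ x ≤ L, ∫sin²(jπx/L) dx = L/2 and ∫sin(jπx/L)·sin(lπx/L) dx = 0 for j ≠ l, so only diagonal terms survive in ∫|Ψ|² and ∫Ψ·Ψ″; ∫Ψ·Ψ′ dx = [Ψ²/2] between the walls = 0.
Normalization: ∫|Ψ|² dx = 20.596.
⟨p⟩ = 0.0000 and ⟨p²⟩ = 1.0553.
(Δp)² = 1.0553 − (0.0000)² = 1.0553.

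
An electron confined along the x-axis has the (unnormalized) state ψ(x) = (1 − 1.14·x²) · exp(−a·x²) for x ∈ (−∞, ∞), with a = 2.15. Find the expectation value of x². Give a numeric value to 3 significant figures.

0.0691

⟨x²⟩ = ∫ x²·|ψ|² dx / ∫|ψ|² dx (integrals over the domain).
Expand each integrand as polynomial × e^(−2ax²) and use ∫x^(2j)·e^(−2ax²) dx = (2j−1)!!/(4a)^j · √(π/(2a)), odd powers → 0; here √(π/(2a)) = 0.85475.
State is unnormalized: ∫|ψ|² dx = 0.67320, and ∫ψ*·x²·ψ dx = 0.046537, so ⟨x²⟩ = 0.046537 / 0.67320.
⟨x²⟩ = 0.069128.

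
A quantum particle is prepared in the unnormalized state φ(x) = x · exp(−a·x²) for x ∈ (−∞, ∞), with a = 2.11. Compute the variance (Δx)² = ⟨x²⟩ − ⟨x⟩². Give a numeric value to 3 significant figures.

0.355

Compute ⟨x⟩ and ⟨x²⟩ separately, then (Δx)² = ⟨x²⟩ − ⟨x⟩².
Expand each integrand as polynomial × e^(−2ax²) and use ∫x^(2j)·e^(−2ax²) dx = (2j−1)!!/(4a)^j · √(π/(2a)), odd powers → 0; here √(π/(2a)) = 0.86282.
Normalization: ∫|φ|² dx = 0.10223.
⟨x⟩ = 0.0000 and ⟨x²⟩ = 0.35545.
(Δx)² = 0.35545 − (0.0000)² = 0.35545.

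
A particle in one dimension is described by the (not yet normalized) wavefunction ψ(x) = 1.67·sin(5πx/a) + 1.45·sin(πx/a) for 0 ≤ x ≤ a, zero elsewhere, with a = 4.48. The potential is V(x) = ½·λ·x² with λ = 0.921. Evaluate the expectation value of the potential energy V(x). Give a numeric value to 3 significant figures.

2.93

⟨V⟩ = ∫ V(x)·|ψ|² dx / ∫|ψ|² dx.
On 0 ≤ x ≤ a (j ≠ l): ∫sin²(jπx/a) dx = a/2, ∫sin(jπx/a)·sin(lπx/a) dx = 0; diagonal moments ∫x·sin²(jπx/a) dx = a²/4, ∫x²·sin²(jπx/a) dx = a³·(1/6 − 1/(4j²π²)); cross terms ∫x·sin(jπx/a)·sin(lπx/a) dx = 0 for j + l even and −4jla²/(π²(j² − l²)²) for j + l odd, ∫x²·sin(jπx/a)·sin(lπx/a) dx = (−1)^(j+l)·4jla³/(π²(j² − l²)²); higher powers the same way via product-to-sum and parts.
State is unnormalized: ∫|ψ|² dx = 10.957, and ∫ψ*·V(x)·ψ dx = 32.139, so ⟨V⟩ = 32.139 / 10.957.
⟨V⟩ = 2.9333.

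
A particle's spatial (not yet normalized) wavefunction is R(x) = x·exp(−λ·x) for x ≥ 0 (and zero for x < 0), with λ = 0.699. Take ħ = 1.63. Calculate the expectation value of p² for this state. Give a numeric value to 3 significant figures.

1.30

p² R = −ħ² d²R/dx²; ⟨p²⟩ = −ħ² ∫ R*·R'' dx / ∫|R|² dx.
Differentiate x·exp(−λ·x) with the product rule; every integrand then reduces to terms xʲ·e^(−2λx) on [0, ∞), with ∫₀^∞ xʲ·e^(−2λx) dx = j!/(2λ)^(j+1).
State is unnormalized: ∫|R|² dx = 0.73200, and ∫R*·(−ħ² R'') dx = 0.95025, so ⟨p²⟩ = 0.95025 / 0.73200.
⟨p²⟩ = 1.2982.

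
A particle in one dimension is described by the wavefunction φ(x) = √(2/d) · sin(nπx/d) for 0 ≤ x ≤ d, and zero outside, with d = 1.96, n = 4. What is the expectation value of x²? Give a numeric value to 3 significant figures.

1.27

⟨x²⟩ = ∫ x²·|φ|² dx (integrals over the domain).
With sin²θ = (1 − cos2θ)/2 on 0 ≤ x ≤ d: ∫sin²(nπx/d) dx = d/2, ∫x·sin²(nπx/d) dx = d²/4, ∫x²·sin²(nπx/d) dx = d³·(1/6 − 1/(4n²π²)); higher powers xᵏ the same way, integrating xᵏ·cos(2nπx/d) by parts.
⟨x²⟩ = 1.2684.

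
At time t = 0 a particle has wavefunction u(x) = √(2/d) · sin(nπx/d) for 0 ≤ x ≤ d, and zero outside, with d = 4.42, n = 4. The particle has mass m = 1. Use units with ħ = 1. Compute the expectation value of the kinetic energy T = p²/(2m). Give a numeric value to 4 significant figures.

4.042

T = −(ħ²/2m) d²/dx², so ⟨T⟩ = −(ħ²/2m) ∫ u*·u'' dx; with m = 1.
d/dx sin(nπx/d) = (nπ/d)·cos(nπx/d) and d²/dx² sin(nπx/d) = −(nπ/d)²·sin(nπx/d); on 0 ≤ x ≤ d, ∫sin²(nπx/d) dx = d/2 and ∫sin(nπx/d)·cos(nπx/d) dx = 0.
⟨T⟩ = 4.0415.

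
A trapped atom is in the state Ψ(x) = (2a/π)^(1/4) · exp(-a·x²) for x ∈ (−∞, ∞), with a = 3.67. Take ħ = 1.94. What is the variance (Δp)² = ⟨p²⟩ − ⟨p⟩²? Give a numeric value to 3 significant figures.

13.8

Compute ⟨p⟩ and ⟨p²⟩ separately; (Δp)² = ⟨p²⟩ − ⟨p⟩².
Gaussian moments: ∫x^(2j)·e^(−2ax²) dx = (2j−1)!!/(4a)^j · √(π/(2a)), odd powers integrate to 0; here √(π/(2a)) = 0.65422. Derivatives: d/dx e^(−ax²) = −2ax·e^(−ax²), d²/dx² e^(−ax²) = (4a²x² − 2a)·e^(−ax²).
⟨p⟩ = 0.0000 and ⟨p²⟩ = 13.812.
(Δp)² = 13.812 − (0.0000)² = 13.812.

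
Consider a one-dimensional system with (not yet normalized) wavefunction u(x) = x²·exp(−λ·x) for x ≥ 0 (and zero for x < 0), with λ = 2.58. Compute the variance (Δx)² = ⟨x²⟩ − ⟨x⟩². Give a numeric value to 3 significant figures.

Compute ⟨x⟩ and ⟨x²⟩ separately, then (Δx)² = ⟨x²⟩ − ⟨x⟩².
Every integrand reduces to terms xʲ·e^(−2λx) on [0, ∞); use ∫₀^∞ xʲ·e^(−2λx) dx = j!/(2λ)^(j+1).
Normalization: ∫|u|² dx = 0.0065609.
⟨x⟩ = 0.96899 and ⟨x²⟩ = 1.1267.
(Δx)² = 1.1267 − (0.96899)² = 0.18779.

0.188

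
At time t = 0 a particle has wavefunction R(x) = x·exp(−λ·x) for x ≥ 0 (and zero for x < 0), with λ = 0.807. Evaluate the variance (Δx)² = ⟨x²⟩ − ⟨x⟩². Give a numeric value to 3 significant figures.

1.15

Compute ⟨x⟩ and ⟨x²⟩ separately, then (Δx)² = ⟨x²⟩ − ⟨x⟩².
Every integrand reduces to terms xʲ·e^(−2λx) on [0, ∞); use ∫₀^∞ xʲ·e^(−2λx) dx = j!/(2λ)^(j+1).
Normalization: ∫|R|² dx = 0.47568.
⟨x⟩ = 1.8587 and ⟨x²⟩ = 4.6065.
(Δx)² = 4.6065 − (1.8587)² = 1.1516.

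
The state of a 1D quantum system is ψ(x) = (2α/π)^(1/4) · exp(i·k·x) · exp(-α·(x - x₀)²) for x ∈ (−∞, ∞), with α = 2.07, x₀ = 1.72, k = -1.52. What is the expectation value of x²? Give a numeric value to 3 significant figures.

3.08

⟨x²⟩ = ∫ x²·|ψ|² dx (integrals over the domain).
Gaussian moments (u = x − x₀): ∫u^(2j)·e^(−2αu²) du = (2j−1)!!/(4α)^j · √(π/(2α)), odd powers integrate to 0; here √(π/(2α)) = 0.87111.
⟨x²⟩ = 3.0792.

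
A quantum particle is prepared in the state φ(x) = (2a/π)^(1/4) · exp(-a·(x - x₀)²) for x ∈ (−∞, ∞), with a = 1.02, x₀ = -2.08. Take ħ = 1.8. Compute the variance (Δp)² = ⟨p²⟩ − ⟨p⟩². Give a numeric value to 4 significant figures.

3.305

Compute ⟨p⟩ and ⟨p²⟩ separately; (Δp)² = ⟨p²⟩ − ⟨p⟩².
Gaussian moments (u = x − x₀): ∫u^(2j)·e^(−2au²) du = (2j−1)!!/(4a)^j · √(π/(2a)), odd powers integrate to 0; here √(π/(2a)) = 1.2410. Derivatives: d/dx e^(−au²) = −2au·e^(−au²), d²/dx² e^(−au²) = (4a²u² − 2a)·e^(−au²).
⟨p⟩ = 0.0000 and ⟨p²⟩ = 3.3048.
(Δp)² = 3.3048 − (0.0000)² = 3.3048.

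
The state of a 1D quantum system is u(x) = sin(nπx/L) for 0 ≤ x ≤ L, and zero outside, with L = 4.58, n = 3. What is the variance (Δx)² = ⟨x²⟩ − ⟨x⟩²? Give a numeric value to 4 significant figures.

Compute ⟨x⟩ and ⟨x²⟩ separately, then (Δx)² = ⟨x²⟩ − ⟨x⟩².
With sin²θ = (1 − cos2θ)/2 on 0 ≤ x ≤ L: ∫sin²(nπx/L) dx = L/2, ∫x·sin²(nπx/L) dx = L²/4, ∫x²·sin²(nπx/L) dx = L³·(1/6 − 1/(4n²π²)); higher powers xᵏ the same way, integrating xᵏ·cos(2nπx/L) by parts.
Normalization: ∫|u|² dx = 2.2900.
⟨x⟩ = 2.2900 and ⟨x²⟩ = 6.8741.
(Δx)² = 6.8741 − (2.2900)² = 1.6300.

1.630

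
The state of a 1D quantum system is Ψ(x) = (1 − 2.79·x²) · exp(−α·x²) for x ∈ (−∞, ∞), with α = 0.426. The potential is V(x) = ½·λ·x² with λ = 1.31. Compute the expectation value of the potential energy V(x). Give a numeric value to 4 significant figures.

⟨V⟩ = ∫ V(x)·|Ψ|² dx / ∫|Ψ|² dx.
Expand each integrand as polynomial × e^(−2αx²) and use ∫x^(2j)·e^(−2αx²) dx = (2j−1)!!/(4α)^j · √(π/(2α)), odd powers → 0; here √(π/(2α)) = 1.9202.
State is unnormalized: ∫|Ψ|² dx = 11.076, and ∫Ψ*·V(x)·Ψ dx = 23.168, so ⟨V⟩ = 23.168 / 11.076.
⟨V⟩ = 2.0918.

2.092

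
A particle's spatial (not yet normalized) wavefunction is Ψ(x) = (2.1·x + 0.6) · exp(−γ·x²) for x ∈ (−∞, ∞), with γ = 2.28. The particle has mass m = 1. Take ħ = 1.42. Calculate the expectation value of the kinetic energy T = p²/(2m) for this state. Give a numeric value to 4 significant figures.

4.934

T = −(ħ²/2m) d²/dx², so ⟨T⟩ = −(ħ²/2m) ∫ Ψ*·Ψ'' dx / ∫|Ψ|² dx; with m = 1.
Expand each integrand as polynomial × e^(−2γx²) and use ∫x^(2j)·e^(−2γx²) dx = (2j−1)!!/(4γ)^j · √(π/(2γ)), odd powers → 0; here √(π/(2γ)) = 0.83003. Differentiate with the product rule, d/dx e^(−γx²) = −2γx·e^(−γx²).
State is unnormalized: ∫|Ψ|² dx = 0.70017, and ∫Ψ*·(−ħ²/2m · Ψ'') dx = 3.4547, so ⟨T⟩ = 3.4547 / 0.70017.
⟨T⟩ = 4.9341.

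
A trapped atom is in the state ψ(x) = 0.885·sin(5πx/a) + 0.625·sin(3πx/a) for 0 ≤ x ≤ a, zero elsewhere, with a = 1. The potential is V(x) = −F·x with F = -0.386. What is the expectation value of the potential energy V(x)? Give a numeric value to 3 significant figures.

⟨V⟩ = ∫ V(x)·|ψ|² dx / ∫|ψ|² dx.
On 0 ≤ x ≤ a (j ≠ l): ∫sin²(jπx/a) dx = a/2, ∫sin(jπx/a)·sin(lπx/a) dx = 0; diagonal moments ∫x·sin²(jπx/a) dx = a²/4, ∫x²·sin²(jπx/a) dx = a³·(1/6 − 1/(4j²π²)); cross terms ∫x·sin(jπx/a)·sin(lπx/a) dx = 0 for j + l even and −4jla²/(π²(j² − l²)²) for j + l odd, ∫x²·sin(jπx/a)·sin(lπx/a) dx = (−1)^(j+l)·4jla³/(π²(j² − l²)²); higher powers the same way via product-to-sum and parts.
State is unnormalized: ∫|ψ|² dx = 0.58693, and ∫ψ*·V(x)·ψ dx = 0.11328, so ⟨V⟩ = 0.11328 / 0.58693.
⟨V⟩ = 0.19300.

0.193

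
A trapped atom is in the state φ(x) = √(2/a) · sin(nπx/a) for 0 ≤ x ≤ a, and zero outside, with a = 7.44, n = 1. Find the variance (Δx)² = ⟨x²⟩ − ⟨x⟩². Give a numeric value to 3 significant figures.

1.81

Compute ⟨x⟩ and ⟨x²⟩ separately, then (Δx)² = ⟨x²⟩ − ⟨x⟩².
With sin²θ = (1 − cos2θ)/2 on 0 ≤ x ≤ a: ∫sin²(nπx/a) dx = a/2, ∫x·sin²(nπx/a) dx = a²/4, ∫x²·sin²(nπx/a) dx = a³·(1/6 − 1/(4n²π²)); higher powers xᵏ the same way, integrating xᵏ·cos(2nπx/a) by parts.
⟨x⟩ = 3.7200 and ⟨x²⟩ = 15.647.
(Δx)² = 15.647 − (3.7200)² = 1.8086.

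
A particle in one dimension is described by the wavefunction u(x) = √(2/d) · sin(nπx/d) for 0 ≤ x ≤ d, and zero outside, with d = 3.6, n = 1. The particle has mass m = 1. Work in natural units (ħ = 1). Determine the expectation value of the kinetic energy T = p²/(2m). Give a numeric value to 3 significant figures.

T = −(ħ²/2m) d²/dx², so ⟨T⟩ = −(ħ²/2m) ∫ u*·u'' dx; with m = 1.
d/dx sin(nπx/d) = (nπ/d)·cos(nπx/d) and d²/dx² sin(nπx/d) = −(nπ/d)²·sin(nπx/d); on 0 ≤ x ≤ d, ∫sin²(nπx/d) dx = d/2 and ∫sin(nπx/d)·cos(nπx/d) dx = 0.
⟨T⟩ = 0.38077.

0.381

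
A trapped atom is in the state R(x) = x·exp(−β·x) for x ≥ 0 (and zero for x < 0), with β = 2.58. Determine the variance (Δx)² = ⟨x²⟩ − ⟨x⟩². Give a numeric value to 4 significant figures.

0.1127

Compute ⟨x⟩ and ⟨x²⟩ separately, then (Δx)² = ⟨x²⟩ − ⟨x⟩².
Every integrand reduces to terms xʲ·e^(−2βx) on [0, ∞); use ∫₀^∞ xʲ·e^(−2βx) dx = j!/(2β)^(j+1).
Normalization: ∫|R|² dx = 0.014557.
⟨x⟩ = 0.58140 and ⟨x²⟩ = 0.45069.
(Δx)² = 0.45069 − (0.58140)² = 0.11267.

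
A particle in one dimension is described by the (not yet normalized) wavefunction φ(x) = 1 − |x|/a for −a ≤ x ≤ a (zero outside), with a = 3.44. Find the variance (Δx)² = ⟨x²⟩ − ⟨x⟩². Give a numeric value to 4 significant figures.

Compute ⟨x⟩ and ⟨x²⟩ separately, then (Δx)² = ⟨x²⟩ − ⟨x⟩².
φ is even, so ∫ over [−a, a] = 2∫₀ᵃ with φ = 1 − x/a there: ∫₀ᵃ (1 − x/a)² dx = a/3, ∫₀ᵃ x²(1 − x/a)² dx = a³/30, ∫₀ᵃ x⁴(1 − x/a)² dx = a⁵/105.
Normalization: ∫|φ|² dx = 2.2933.
⟨x⟩ = 0.0000 and ⟨x²⟩ = 1.1834.
(Δx)² = 1.1834 − (0.0000)² = 1.1834.

1.183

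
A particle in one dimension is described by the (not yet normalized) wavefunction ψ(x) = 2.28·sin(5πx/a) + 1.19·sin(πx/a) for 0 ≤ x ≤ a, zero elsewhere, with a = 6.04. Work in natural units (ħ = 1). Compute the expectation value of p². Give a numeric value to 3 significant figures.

5.37

p² ψ = −ħ² d²ψ/dx²; ⟨p²⟩ = −ħ² ∫ ψ*·ψ'' dx / ∫|ψ|² dx.
d²/dx² sin(jπx/a) = −(jπ/a)²·sin(jπx/a); on 0 ≤ x ≤ a, ∫sin²(jπx/a) dx = a/2 and ∫sin(jπx/a)·sin(lπx/a) dx = 0 for j ≠ l, so only diagonal terms survive in ∫|ψ|² and ∫ψ·ψ″; ∫ψ·ψ′ dx = [ψ²/2] between the walls = 0.
State is unnormalized: ∫|ψ|² dx = 19.976, and ∫ψ*·(−ħ² ψ'') dx = 107.34, so ⟨p²⟩ = 107.34 / 19.976.
⟨p²⟩ = 5.3734.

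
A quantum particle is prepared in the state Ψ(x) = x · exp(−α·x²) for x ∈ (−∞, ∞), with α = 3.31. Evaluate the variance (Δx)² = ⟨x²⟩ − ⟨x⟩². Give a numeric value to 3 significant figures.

Compute ⟨x⟩ and ⟨x²⟩ separately, then (Δx)² = ⟨x²⟩ − ⟨x⟩².
Expand each integrand as polynomial × e^(−2αx²) and use ∫x^(2j)·e^(−2αx²) dx = (2j−1)!!/(4α)^j · √(π/(2α)), odd powers → 0; here √(π/(2α)) = 0.68888.
Normalization: ∫|Ψ|² dx = 0.052030.
⟨x⟩ = 0.0000 and ⟨x²⟩ = 0.22659.
(Δx)² = 0.22659 − (0.0000)² = 0.22659.

0.227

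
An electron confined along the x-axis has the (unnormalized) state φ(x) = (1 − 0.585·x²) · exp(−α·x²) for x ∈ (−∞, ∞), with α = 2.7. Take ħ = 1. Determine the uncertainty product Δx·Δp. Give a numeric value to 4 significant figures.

0.5003

Δx = √(⟨x²⟩−⟨x⟩²), Δp = √(⟨p²⟩−⟨p⟩²).
Expand each integrand as polynomial × e^(−2αx²) and use ∫x^(2j)·e^(−2αx²) dx = (2j−1)!!/(4α)^j · √(π/(2α)), odd powers → 0; here √(π/(2α)) = 0.76274. Differentiate with the product rule, d/dx e^(−αx²) = −2αx·e^(−αx²).
Normalization: ∫|φ|² dx = 0.68683.
⟨x⟩ = 0.0000, ⟨x²⟩ = 0.073934 ⇒ Δx = 0.27191.
⟨p⟩ = 0.0000, ⟨p²⟩ = 3.3849 ⇒ Δp = 1.8398.
Δx·Δp = 0.50025.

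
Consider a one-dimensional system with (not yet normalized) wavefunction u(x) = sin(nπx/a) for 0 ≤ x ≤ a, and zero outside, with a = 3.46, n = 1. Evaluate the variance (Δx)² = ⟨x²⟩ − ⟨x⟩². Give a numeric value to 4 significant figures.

Compute ⟨x⟩ and ⟨x²⟩ separately, then (Δx)² = ⟨x²⟩ − ⟨x⟩².
With sin²θ = (1 − cos2θ)/2 on 0 ≤ x ≤ a: ∫sin²(nπx/a) dx = a/2, ∫x·sin²(nπx/a) dx = a²/4, ∫x²·sin²(nπx/a) dx = a³·(1/6 − 1/(4n²π²)); higher powers xᵏ the same way, integrating xᵏ·cos(2nπx/a) by parts.
Normalization: ∫|u|² dx = 1.7300.
⟨x⟩ = 1.7300 and ⟨x²⟩ = 3.3840.
(Δx)² = 3.3840 − (1.7300)² = 0.39114.

0.3911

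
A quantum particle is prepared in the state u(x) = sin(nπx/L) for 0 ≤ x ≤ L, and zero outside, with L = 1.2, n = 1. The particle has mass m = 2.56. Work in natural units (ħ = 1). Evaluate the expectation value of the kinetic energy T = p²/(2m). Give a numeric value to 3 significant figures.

T = −(ħ²/2m) d²/dx², so ⟨T⟩ = −(ħ²/2m) ∫ u*·u'' dx / ∫|u|² dx; with m = 2.56.
d/dx sin(nπx/L) = (nπ/L)·cos(nπx/L) and d²/dx² sin(nπx/L) = −(nπ/L)²·sin(nπx/L); on 0 ≤ x ≤ L, ∫sin²(nπx/L) dx = L/2 and ∫sin(nπx/L)·cos(nπx/L) dx = 0.
State is unnormalized: ∫|u|² dx = 0.60000, and ∫u*·(−ħ²/2m · u'') dx = 0.80319, so ⟨T⟩ = 0.80319 / 0.60000.
⟨T⟩ = 1.3387.

1.34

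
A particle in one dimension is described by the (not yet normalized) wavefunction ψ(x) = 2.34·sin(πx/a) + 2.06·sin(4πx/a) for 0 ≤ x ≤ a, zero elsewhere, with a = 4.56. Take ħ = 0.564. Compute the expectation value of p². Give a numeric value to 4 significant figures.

p² ψ = −ħ² d²ψ/dx²; ⟨p²⟩ = −ħ² ∫ ψ*·ψ'' dx / ∫|ψ|² dx.
d²/dx² sin(jπx/a) = −(jπ/a)²·sin(jπx/a); on 0 ≤ x ≤ a, ∫sin²(jπx/a) dx = a/2 and ∫sin(jπx/a)·sin(lπx/a) dx = 0 for j ≠ l, so only diagonal terms survive in ∫|ψ|² and ∫ψ·ψ″; ∫ψ·ψ′ dx = [ψ²/2] between the walls = 0.
State is unnormalized: ∫|ψ|² dx = 22.160, and ∫ψ*·(−ħ² ψ'') dx = 25.258, so ⟨p²⟩ = 25.258 / 22.160.
⟨p²⟩ = 1.1398.

1.140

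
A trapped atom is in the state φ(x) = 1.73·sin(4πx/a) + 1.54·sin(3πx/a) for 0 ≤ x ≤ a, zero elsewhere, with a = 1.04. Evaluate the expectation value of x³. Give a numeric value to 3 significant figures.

0.0789

⟨x³⟩ = ∫ x³·|φ|² dx / ∫|φ|² dx (integrals over the domain).
On 0 ≤ x ≤ a (j ≠ l): ∫sin²(jπx/a) dx = a/2, ∫sin(jπx/a)·sin(lπx/a) dx = 0; diagonal moments ∫x·sin²(jπx/a) dx = a²/4, ∫x²·sin²(jπx/a) dx = a³·(1/6 − 1/(4j²π²)); cross terms ∫x·sin(jπx/a)·sin(lπx/a) dx = 0 for j + l even and −4jla²/(π²(j² − l²)²) for j + l odd, ∫x²·sin(jπx/a)·sin(lπx/a) dx = (−1)^(j+l)·4jla³/(π²(j² − l²)²); higher powers the same way via product-to-sum and parts.
State is unnormalized: ∫|φ|² dx = 2.7895, and ∫φ*·x³·φ dx = 0.22019, so ⟨x³⟩ = 0.22019 / 2.7895.
⟨x³⟩ = 0.078935.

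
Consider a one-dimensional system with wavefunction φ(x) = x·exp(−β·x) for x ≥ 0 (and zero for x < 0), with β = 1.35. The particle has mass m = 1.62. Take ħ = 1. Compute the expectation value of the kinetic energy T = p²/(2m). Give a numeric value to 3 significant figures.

T = −(ħ²/2m) d²/dx², so ⟨T⟩ = −(ħ²/2m) ∫ φ*·φ'' dx / ∫|φ|² dx; with m = 1.62.
Differentiate x·exp(−β·x) with the product rule; every integrand then reduces to terms xʲ·e^(−2βx) on [0, ∞), with ∫₀^∞ xʲ·e^(−2βx) dx = j!/(2β)^(j+1).
State is unnormalized: ∫|φ|² dx = 0.10161, and ∫φ*·(−ħ²/2m · φ'') dx = 0.057156, so ⟨T⟩ = 0.057156 / 0.10161.
⟨T⟩ = 0.56250.

0.563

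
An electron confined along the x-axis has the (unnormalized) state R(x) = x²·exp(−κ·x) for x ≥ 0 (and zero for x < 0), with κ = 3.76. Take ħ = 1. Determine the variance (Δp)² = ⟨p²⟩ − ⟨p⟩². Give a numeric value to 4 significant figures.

4.713

Compute ⟨p⟩ and ⟨p²⟩ separately; (Δp)² = ⟨p²⟩ − ⟨p⟩².
Differentiate x²·exp(−κ·x) with the product rule; every integrand then reduces to terms xʲ·e^(−2κx) on [0, ∞), with ∫₀^∞ xʲ·e^(−2κx) dx = j!/(2κ)^(j+1).
Normalization: ∫|R|² dx = 0.00099798.
⟨p⟩ = 0.0000 and ⟨p²⟩ = 4.7125.
(Δp)² = 4.7125 − (0.0000)² = 4.7125.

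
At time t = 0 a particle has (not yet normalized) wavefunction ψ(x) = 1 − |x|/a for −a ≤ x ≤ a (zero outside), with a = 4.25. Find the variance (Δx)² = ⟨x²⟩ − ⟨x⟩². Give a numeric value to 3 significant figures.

1.81

Compute ⟨x⟩ and ⟨x²⟩ separately, then (Δx)² = ⟨x²⟩ − ⟨x⟩².
ψ is even, so ∫ over [−a, a] = 2∫₀ᵃ with ψ = 1 − x/a there: ∫₀ᵃ (1 − x/a)² dx = a/3, ∫₀ᵃ x²(1 − x/a)² dx = a³/30, ∫₀ᵃ x⁴(1 − x/a)² dx = a⁵/105.
Normalization: ∫|ψ|² dx = 2.8333.
⟨x⟩ = 0.0000 and ⟨x²⟩ = 1.8063.
(Δx)² = 1.8063 − (0.0000)² = 1.8063.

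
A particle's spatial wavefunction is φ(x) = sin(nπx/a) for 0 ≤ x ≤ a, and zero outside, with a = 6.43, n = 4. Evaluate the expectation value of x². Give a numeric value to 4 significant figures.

⟨x²⟩ = ∫ x²·|φ|² dx / ∫|φ|² dx (integrals over the domain).
With sin²θ = (1 − cos2θ)/2 on 0 ≤ x ≤ a: ∫sin²(nπx/a) dx = a/2, ∫x·sin²(nπx/a) dx = a²/4, ∫x²·sin²(nπx/a) dx = a³·(1/6 − 1/(4n²π²)); higher powers xᵏ the same way, integrating xᵏ·cos(2nπx/a) by parts.
State is unnormalized: ∫|φ|² dx = 3.2150, and ∫φ*·x²·φ dx = 43.887, so ⟨x²⟩ = 43.887 / 3.2150.
⟨x²⟩ = 13.651.

13.65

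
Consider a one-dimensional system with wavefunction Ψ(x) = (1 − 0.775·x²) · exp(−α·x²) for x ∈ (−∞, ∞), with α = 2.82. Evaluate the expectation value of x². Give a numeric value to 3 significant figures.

⟨x²⟩ = ∫ x²·|Ψ|² dx / ∫|Ψ|² dx (integrals over the domain).
Expand each integrand as polynomial × e^(−2αx²) and use ∫x^(2j)·e^(−2αx²) dx = (2j−1)!!/(4α)^j · √(π/(2α)), odd powers → 0; here √(π/(2α)) = 0.74634.
State is unnormalized: ∫|Ψ|² dx = 0.65435, and ∫Ψ*·x²·Ψ dx = 0.043574, so ⟨x²⟩ = 0.043574 / 0.65435.
⟨x²⟩ = 0.066592.

0.0666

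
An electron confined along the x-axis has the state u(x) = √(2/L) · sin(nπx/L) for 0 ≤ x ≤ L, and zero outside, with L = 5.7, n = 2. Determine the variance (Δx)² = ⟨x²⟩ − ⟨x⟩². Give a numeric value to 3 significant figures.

2.30

Compute ⟨x⟩ and ⟨x²⟩ separately, then (Δx)² = ⟨x²⟩ − ⟨x⟩².
With sin²θ = (1 − cos2θ)/2 on 0 ≤ x ≤ L: ∫sin²(nπx/L) dx = L/2, ∫x·sin²(nπx/L) dx = L²/4, ∫x²·sin²(nπx/L) dx = L³·(1/6 − 1/(4n²π²)); higher powers xᵏ the same way, integrating xᵏ·cos(2nπx/L) by parts.
⟨x⟩ = 2.8500 and ⟨x²⟩ = 10.419.
(Δx)² = 10.419 − (2.8500)² = 2.2960.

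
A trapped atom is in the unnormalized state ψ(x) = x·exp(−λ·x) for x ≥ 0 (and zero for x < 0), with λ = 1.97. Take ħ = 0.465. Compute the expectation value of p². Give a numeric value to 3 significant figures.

0.839

p² ψ = −ħ² d²ψ/dx²; ⟨p²⟩ = −ħ² ∫ ψ*·ψ'' dx / ∫|ψ|² dx.
Differentiate x·exp(−λ·x) with the product rule; every integrand then reduces to terms xʲ·e^(−2λx) on [0, ∞), with ∫₀^∞ xʲ·e^(−2λx) dx = j!/(2λ)^(j+1).
State is unnormalized: ∫|ψ|² dx = 0.032700, and ∫ψ*·(−ħ² ψ'') dx = 0.027440, so ⟨p²⟩ = 0.027440 / 0.032700.
⟨p²⟩ = 0.83915.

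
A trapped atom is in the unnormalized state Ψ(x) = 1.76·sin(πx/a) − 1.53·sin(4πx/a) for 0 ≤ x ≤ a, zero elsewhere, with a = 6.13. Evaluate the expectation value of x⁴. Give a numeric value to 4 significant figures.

⟨x⁴⟩ = ∫ x⁴·|Ψ|² dx / ∫|Ψ|² dx (integrals over the domain).
On 0 ≤ x ≤ a (j ≠ l): ∫sin²(jπx/a) dx = a/2, ∫sin(jπx/a)·sin(lπx/a) dx = 0; diagonal moments ∫x·sin²(jπx/a) dx = a²/4, ∫x²·sin²(jπx/a) dx = a³·(1/6 − 1/(4j²π²)); cross terms ∫x·sin(jπx/a)·sin(lπx/a) dx = 0 for j + l even and −4jla²/(π²(j² − l²)²) for j + l odd, ∫x²·sin(jπx/a)·sin(lπx/a) dx = (−1)^(j+l)·4jla³/(π²(j² − l²)²); higher powers the same way via product-to-sum and parts.
State is unnormalized: ∫|Ψ|² dx = 16.669, and ∫Ψ*·x⁴·Ψ dx = 4102.0, so ⟨x⁴⟩ = 4102.0 / 16.669.
⟨x⁴⟩ = 246.09.

246.1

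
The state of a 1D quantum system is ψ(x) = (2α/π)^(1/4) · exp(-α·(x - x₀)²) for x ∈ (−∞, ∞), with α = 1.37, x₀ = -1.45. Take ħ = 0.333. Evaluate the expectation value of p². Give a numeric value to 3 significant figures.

0.152

p² ψ = −ħ² d²ψ/dx²; ⟨p²⟩ = −ħ² ∫ ψ*·ψ'' dx.
Gaussian moments (u = x − x₀): ∫u^(2j)·e^(−2αu²) du = (2j−1)!!/(4α)^j · √(π/(2α)), odd powers integrate to 0; here √(π/(2α)) = 1.0708. Derivatives: d/dx e^(−αu²) = −2αu·e^(−αu²), d²/dx² e^(−αu²) = (4α²u² − 2α)·e^(−αu²).
⟨p²⟩ = 0.15192.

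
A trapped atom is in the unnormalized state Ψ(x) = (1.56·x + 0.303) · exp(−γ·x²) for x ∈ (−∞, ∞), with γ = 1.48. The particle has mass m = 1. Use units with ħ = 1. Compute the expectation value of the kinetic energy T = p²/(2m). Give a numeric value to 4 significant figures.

1.950

T = −(ħ²/2m) d²/dx², so ⟨T⟩ = −(ħ²/2m) ∫ Ψ*·Ψ'' dx / ∫|Ψ|² dx; with m = 1.
Expand each integrand as polynomial × e^(−2γx²) and use ∫x^(2j)·e^(−2γx²) dx = (2j−1)!!/(4γ)^j · √(π/(2γ)), odd powers → 0; here √(π/(2γ)) = 1.0302. Differentiate with the product rule, d/dx e^(−γx²) = −2γx·e^(−γx²).
State is unnormalized: ∫|Ψ|² dx = 0.51809, and ∫Ψ*·(−ħ²/2m · Ψ'') dx = 1.0102, so ⟨T⟩ = 1.0102 / 0.51809.
⟨T⟩ = 1.9498.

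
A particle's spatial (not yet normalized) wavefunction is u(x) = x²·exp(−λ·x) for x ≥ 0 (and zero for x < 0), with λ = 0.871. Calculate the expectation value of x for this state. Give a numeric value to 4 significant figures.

⟨x⟩ = ∫ x·|u|² dx / ∫|u|² dx (integrals over the domain).
Every integrand reduces to terms xʲ·e^(−2λx) on [0, ∞); use ∫₀^∞ xʲ·e^(−2λx) dx = j!/(2λ)^(j+1).
State is unnormalized: ∫|u|² dx = 1.4961, and ∫u*·x·u dx = 4.2943, so ⟨x⟩ = 4.2943 / 1.4961.
⟨x⟩ = 2.8703.

2.870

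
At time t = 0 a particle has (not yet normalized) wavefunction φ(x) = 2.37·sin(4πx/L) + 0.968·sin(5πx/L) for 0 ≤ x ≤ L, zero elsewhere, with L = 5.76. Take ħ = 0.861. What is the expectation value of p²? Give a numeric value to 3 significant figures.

p² φ = −ħ² d²φ/dx²; ⟨p²⟩ = −ħ² ∫ φ*·φ'' dx / ∫|φ|² dx.
d²/dx² sin(jπx/L) = −(jπ/L)²·sin(jπx/L); on 0 ≤ x ≤ L, ∫sin²(jπx/L) dx = L/2 and ∫sin(jπx/L)·sin(lπx/L) dx = 0 for j ≠ l, so only diagonal terms survive in ∫|φ|² and ∫φ·φ″; ∫φ·φ′ dx = [φ²/2] between the walls = 0.
State is unnormalized: ∫|φ|² dx = 18.875, and ∫φ*·(−ħ² φ'') dx = 71.956, so ⟨p²⟩ = 71.956 / 18.875.
⟨p²⟩ = 3.8122.

3.81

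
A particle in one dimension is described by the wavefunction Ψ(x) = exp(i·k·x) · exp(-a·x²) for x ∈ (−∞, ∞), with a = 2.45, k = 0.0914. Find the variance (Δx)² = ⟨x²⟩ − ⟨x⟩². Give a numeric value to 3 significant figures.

Compute ⟨x⟩ and ⟨x²⟩ separately, then (Δx)² = ⟨x²⟩ − ⟨x⟩².
Gaussian moments: ∫x^(2j)·e^(−2ax²) dx = (2j−1)!!/(4a)^j · √(π/(2a)), odd powers integrate to 0; here √(π/(2a)) = 0.80071.
Normalization: ∫|Ψ|² dx = 0.80071.
⟨x⟩ = 0.0000 and ⟨x²⟩ = 0.10204.
(Δx)² = 0.10204 − (0.0000)² = 0.10204.

0.102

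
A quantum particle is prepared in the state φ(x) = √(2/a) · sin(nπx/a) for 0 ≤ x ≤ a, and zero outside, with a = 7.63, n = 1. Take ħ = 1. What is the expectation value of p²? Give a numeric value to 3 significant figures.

0.170

p² φ = −ħ² d²φ/dx²; ⟨p²⟩ = −ħ² ∫ φ*·φ'' dx.
d/dx sin(nπx/a) = (nπ/a)·cos(nπx/a) and d²/dx² sin(nπx/a) = −(nπ/a)²·sin(nπx/a); on 0 ≤ x ≤ a, ∫sin²(nπx/a) dx = a/2 and ∫sin(nπx/a)·cos(nπx/a) dx = 0.
⟨p²⟩ = 0.16953.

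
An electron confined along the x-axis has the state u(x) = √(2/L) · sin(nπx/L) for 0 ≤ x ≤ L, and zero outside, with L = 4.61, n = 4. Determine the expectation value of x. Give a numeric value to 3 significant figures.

⟨x⟩ = ∫ x·|u|² dx (integrals over the domain).
With sin²θ = (1 − cos2θ)/2 on 0 ≤ x ≤ L: ∫sin²(nπx/L) dx = L/2, ∫x·sin²(nπx/L) dx = L²/4, ∫x²·sin²(nπx/L) dx = L³·(1/6 − 1/(4n²π²)); higher powers xᵏ the same way, integrating xᵏ·cos(2nπx/L) by parts.
⟨x⟩ = 2.3050.

2.31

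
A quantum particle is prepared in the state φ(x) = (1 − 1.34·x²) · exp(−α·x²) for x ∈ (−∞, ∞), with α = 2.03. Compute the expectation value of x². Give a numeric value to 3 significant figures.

⟨x²⟩ = ∫ x²·|φ|² dx / ∫|φ|² dx (integrals over the domain).
Expand each integrand as polynomial × e^(−2αx²) and use ∫x^(2j)·e^(−2αx²) dx = (2j−1)!!/(4α)^j · √(π/(2α)), odd powers → 0; here √(π/(2α)) = 0.87965.
State is unnormalized: ∫|φ|² dx = 0.66119, and ∫φ*·x²·φ dx = 0.045321, so ⟨x²⟩ = 0.045321 / 0.66119.
⟨x²⟩ = 0.068544.

0.0685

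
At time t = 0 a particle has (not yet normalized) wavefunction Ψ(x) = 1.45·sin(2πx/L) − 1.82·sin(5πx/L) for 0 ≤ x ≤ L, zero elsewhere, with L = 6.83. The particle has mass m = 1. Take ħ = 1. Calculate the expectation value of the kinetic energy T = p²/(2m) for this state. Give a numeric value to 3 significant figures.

1.78

T = −(ħ²/2m) d²/dx², so ⟨T⟩ = −(ħ²/2m) ∫ Ψ*·Ψ'' dx / ∫|Ψ|² dx; with m = 1.
d²/dx² sin(jπx/L) = −(jπ/L)²·sin(jπx/L); on 0 ≤ x ≤ L, ∫sin²(jπx/L) dx = L/2 and ∫sin(jπx/L)·sin(lπx/L) dx = 0 for j ≠ l, so only diagonal terms survive in ∫|Ψ|² and ∫Ψ·Ψ″; ∫Ψ·Ψ′ dx = [Ψ²/2] between the walls = 0.
State is unnormalized: ∫|Ψ|² dx = 18.492, and ∫Ψ*·(−ħ²/2m · Ψ'') dx = 32.954, so ⟨T⟩ = 32.954 / 18.492.
⟨T⟩ = 1.7821.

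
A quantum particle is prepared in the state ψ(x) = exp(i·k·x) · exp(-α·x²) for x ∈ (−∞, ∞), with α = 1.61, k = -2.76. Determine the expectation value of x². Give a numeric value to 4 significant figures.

⟨x²⟩ = ∫ x²·|ψ|² dx / ∫|ψ|² dx (integrals over the domain).
Gaussian moments: ∫x^(2j)·e^(−2αx²) dx = (2j−1)!!/(4α)^j · √(π/(2α)), odd powers integrate to 0; here √(π/(2α)) = 0.98775.
State is unnormalized: ∫|ψ|² dx = 0.98775, and ∫ψ*·x²·ψ dx = 0.15338, so ⟨x²⟩ = 0.15338 / 0.98775.
⟨x²⟩ = 0.15528.

0.1553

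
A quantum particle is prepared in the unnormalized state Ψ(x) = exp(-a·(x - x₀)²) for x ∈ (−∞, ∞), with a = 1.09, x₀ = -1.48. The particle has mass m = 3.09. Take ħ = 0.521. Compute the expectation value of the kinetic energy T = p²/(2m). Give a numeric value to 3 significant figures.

T = −(ħ²/2m) d²/dx², so ⟨T⟩ = −(ħ²/2m) ∫ Ψ*·Ψ'' dx / ∫|Ψ|² dx; with m = 3.09.
Gaussian moments (u = x − x₀): ∫u^(2j)·e^(−2au²) du = (2j−1)!!/(4a)^j · √(π/(2a)), odd powers integrate to 0; here √(π/(2a)) = 1.2005. Derivatives: d/dx e^(−au²) = −2au·e^(−au²), d²/dx² e^(−au²) = (4a²u² − 2a)·e^(−au²).
State is unnormalized: ∫|Ψ|² dx = 1.2005, and ∫Ψ*·(−ħ²/2m · Ψ'') dx = 0.057473, so ⟨T⟩ = 0.057473 / 1.2005.
⟨T⟩ = 0.047876.

0.0479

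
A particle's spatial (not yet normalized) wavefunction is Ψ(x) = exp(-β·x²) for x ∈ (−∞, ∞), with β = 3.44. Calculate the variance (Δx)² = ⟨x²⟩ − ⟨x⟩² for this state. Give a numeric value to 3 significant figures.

0.0727

Compute ⟨x⟩ and ⟨x²⟩ separately, then (Δx)² = ⟨x²⟩ − ⟨x⟩².
Gaussian moments: ∫x^(2j)·e^(−2βx²) dx = (2j−1)!!/(4β)^j · √(π/(2β)), odd powers integrate to 0; here √(π/(2β)) = 0.67574.
Normalization: ∫|Ψ|² dx = 0.67574.
⟨x⟩ = 0.0000 and ⟨x²⟩ = 0.072674.
(Δx)² = 0.072674 − (0.0000)² = 0.072674.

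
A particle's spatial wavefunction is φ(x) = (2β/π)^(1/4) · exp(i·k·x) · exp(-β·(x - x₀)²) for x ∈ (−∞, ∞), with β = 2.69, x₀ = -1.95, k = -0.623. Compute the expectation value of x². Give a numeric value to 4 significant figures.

⟨x²⟩ = ∫ x²·|φ|² dx (integrals over the domain).
Gaussian moments (u = x − x₀): ∫u^(2j)·e^(−2βu²) du = (2j−1)!!/(4β)^j · √(π/(2β)), odd powers integrate to 0; here √(π/(2β)) = 0.76416.
⟨x²⟩ = 3.8954.

3.895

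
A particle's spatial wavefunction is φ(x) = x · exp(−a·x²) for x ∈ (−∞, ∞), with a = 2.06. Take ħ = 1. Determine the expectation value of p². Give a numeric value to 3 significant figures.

6.18

p² φ = −ħ² d²φ/dx²; ⟨p²⟩ = −ħ² ∫ φ*·φ'' dx / ∫|φ|² dx.
Expand each integrand as polynomial × e^(−2ax²) and use ∫x^(2j)·e^(−2ax²) dx = (2j−1)!!/(4a)^j · √(π/(2a)), odd powers → 0; here √(π/(2a)) = 0.87323. Differentiate with the product rule, d/dx e^(−ax²) = −2ax·e^(−ax²).
State is unnormalized: ∫|φ|² dx = 0.10597, and ∫φ*·(−ħ² φ'') dx = 0.65492, so ⟨p²⟩ = 0.65492 / 0.10597.
⟨p²⟩ = 6.1800.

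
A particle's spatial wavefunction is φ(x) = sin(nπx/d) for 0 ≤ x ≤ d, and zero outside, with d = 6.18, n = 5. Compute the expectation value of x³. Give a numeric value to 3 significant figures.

⟨x³⟩ = ∫ x³·|φ|² dx / ∫|φ|² dx (integrals over the domain).
With sin²θ = (1 − cos2θ)/2 on 0 ≤ x ≤ d: ∫sin²(nπx/d) dx = d/2, ∫x·sin²(nπx/d) dx = d²/4, ∫x²·sin²(nπx/d) dx = d³·(1/6 − 1/(4n²π²)); higher powers xᵏ the same way, integrating xᵏ·cos(2nπx/d) by parts.
State is unnormalized: ∫|φ|² dx = 3.0900, and ∫φ*·x³·φ dx = 180.12, so ⟨x³⟩ = 180.12 / 3.0900.
⟨x³⟩ = 58.290.

58.3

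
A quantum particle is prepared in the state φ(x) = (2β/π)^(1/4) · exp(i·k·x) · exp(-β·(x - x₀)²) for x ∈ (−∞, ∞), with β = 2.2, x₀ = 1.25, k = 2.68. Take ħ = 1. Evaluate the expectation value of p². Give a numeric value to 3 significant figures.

9.38

p² φ = −ħ² d²φ/dx²; ⟨p²⟩ = −ħ² ∫ φ*·φ'' dx.
Gaussian moments (u = x − x₀): ∫u^(2j)·e^(−2βu²) du = (2j−1)!!/(4β)^j · √(π/(2β)), odd powers integrate to 0; here √(π/(2β)) = 0.84498. Derivatives: φ′ = (ik − 2βu)·φ, φ″ = ((ik − 2βu)² − 2β)·φ; the odd-in-u pieces drop out.
⟨p²⟩ = 9.3824.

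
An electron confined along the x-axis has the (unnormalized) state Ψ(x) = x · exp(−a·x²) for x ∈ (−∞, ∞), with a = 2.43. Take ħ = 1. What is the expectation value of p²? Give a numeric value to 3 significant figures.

7.29

p² Ψ = −ħ² d²Ψ/dx²; ⟨p²⟩ = −ħ² ∫ Ψ*·Ψ'' dx / ∫|Ψ|² dx.
Expand each integrand as polynomial × e^(−2ax²) and use ∫x^(2j)·e^(−2ax²) dx = (2j−1)!!/(4a)^j · √(π/(2a)), odd powers → 0; here √(π/(2a)) = 0.80400. Differentiate with the product rule, d/dx e^(−ax²) = −2ax·e^(−ax²).
State is unnormalized: ∫|Ψ|² dx = 0.082716, and ∫Ψ*·(−ħ² Ψ'') dx = 0.60300, so ⟨p²⟩ = 0.60300 / 0.082716.
⟨p²⟩ = 7.2900.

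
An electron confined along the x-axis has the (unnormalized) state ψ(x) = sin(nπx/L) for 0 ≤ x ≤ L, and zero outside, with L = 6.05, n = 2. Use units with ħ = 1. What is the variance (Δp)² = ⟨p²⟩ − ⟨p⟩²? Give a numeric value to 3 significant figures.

Compute ⟨p⟩ and ⟨p²⟩ separately; (Δp)² = ⟨p²⟩ − ⟨p⟩².
d/dx sin(nπx/L) = (nπ/L)·cos(nπx/L) and d²/dx² sin(nπx/L) = −(nπ/L)²·sin(nπx/L); on 0 ≤ x ≤ L, ∫sin²(nπx/L) dx = L/2 and ∫sin(nπx/L)·cos(nπx/L) dx = 0.
Normalization: ∫|ψ|² dx = 3.0250.
⟨p⟩ = 0.0000 and ⟨p²⟩ = 1.0786.
(Δp)² = 1.0786 − (0.0000)² = 1.0786.

1.08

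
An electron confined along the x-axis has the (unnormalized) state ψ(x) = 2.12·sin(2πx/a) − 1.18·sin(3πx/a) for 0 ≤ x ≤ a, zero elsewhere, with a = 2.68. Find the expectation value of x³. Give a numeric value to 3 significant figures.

7.26

⟨x³⟩ = ∫ x³·|ψ|² dx / ∫|ψ|² dx (integrals over the domain).
On 0 ≤ x ≤ a (j ≠ l): ∫sin²(jπx/a) dx = a/2, ∫sin(jπx/a)·sin(lπx/a) dx = 0; diagonal moments ∫x·sin²(jπx/a) dx = a²/4, ∫x²·sin²(jπx/a) dx = a³·(1/6 − 1/(4j²π²)); cross terms ∫x·sin(jπx/a)·sin(lπx/a) dx = 0 for j + l even and −4jla²/(π²(j² − l²)²) for j + l odd, ∫x²·sin(jπx/a)·sin(lπx/a) dx = (−1)^(j+l)·4jla³/(π²(j² − l²)²); higher powers the same way via product-to-sum and parts.
State is unnormalized: ∫|ψ|² dx = 7.8883, and ∫ψ*·x³·ψ dx = 57.240, so ⟨x³⟩ = 57.240 / 7.8883.
⟨x³⟩ = 7.2562.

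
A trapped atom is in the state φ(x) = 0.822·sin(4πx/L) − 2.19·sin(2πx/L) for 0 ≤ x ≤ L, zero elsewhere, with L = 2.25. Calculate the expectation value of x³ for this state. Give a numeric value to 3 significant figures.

⟨x³⟩ = ∫ x³·|φ|² dx / ∫|φ|² dx (integrals over the domain).
On 0 ≤ x ≤ L (j ≠ l): ∫sin²(jπx/L) dx = L/2, ∫sin(jπx/L)·sin(lπx/L) dx = 0; diagonal moments ∫x·sin²(jπx/L) dx = L²/4, ∫x²·sin²(jπx/L) dx = L³·(1/6 − 1/(4j²π²)); cross terms ∫x·sin(jπx/L)·sin(lπx/L) dx = 0 for j + l even and −4jlL²/(π²(j² − l²)²) for j + l odd, ∫x²·sin(jπx/L)·sin(lπx/L) dx = (−1)^(j+l)·4jlL³/(π²(j² − l²)²); higher powers the same way via product-to-sum and parts.
State is unnormalized: ∫|φ|² dx = 6.1558, and ∫φ*·x³·φ dx = 13.204, so ⟨x³⟩ = 13.204 / 6.1558.
⟨x³⟩ = 2.1450.

2.15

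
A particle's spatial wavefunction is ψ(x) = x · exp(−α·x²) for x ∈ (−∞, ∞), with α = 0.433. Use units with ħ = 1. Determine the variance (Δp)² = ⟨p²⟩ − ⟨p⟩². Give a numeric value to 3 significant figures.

Compute ⟨p⟩ and ⟨p²⟩ separately; (Δp)² = ⟨p²⟩ − ⟨p⟩².
Expand each integrand as polynomial × e^(−2αx²) and use ∫x^(2j)·e^(−2αx²) dx = (2j−1)!!/(4α)^j · √(π/(2α)), odd powers → 0; here √(π/(2α)) = 1.9047. Differentiate with the product rule, d/dx e^(−αx²) = −2αx·e^(−αx²).
Normalization: ∫|ψ|² dx = 1.0997.
⟨p⟩ = 0.0000 and ⟨p²⟩ = 1.2990.
(Δp)² = 1.2990 − (0.0000)² = 1.2990.

1.30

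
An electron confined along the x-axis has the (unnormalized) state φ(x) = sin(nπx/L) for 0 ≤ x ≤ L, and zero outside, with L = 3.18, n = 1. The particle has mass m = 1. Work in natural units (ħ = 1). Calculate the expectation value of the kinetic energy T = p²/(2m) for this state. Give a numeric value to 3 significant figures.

T = −(ħ²/2m) d²/dx², so ⟨T⟩ = −(ħ²/2m) ∫ φ*·φ'' dx / ∫|φ|² dx; with m = 1.
d/dx sin(nπx/L) = (nπ/L)·cos(nπx/L) and d²/dx² sin(nπx/L) = −(nπ/L)²·sin(nπx/L); on 0 ≤ x ≤ L, ∫sin²(nπx/L) dx = L/2 and ∫sin(nπx/L)·cos(nπx/L) dx = 0.
State is unnormalized: ∫|φ|² dx = 1.5900, and ∫φ*·(−ħ²/2m · φ'') dx = 0.77591, so ⟨T⟩ = 0.77591 / 1.5900.
⟨T⟩ = 0.48800.

0.488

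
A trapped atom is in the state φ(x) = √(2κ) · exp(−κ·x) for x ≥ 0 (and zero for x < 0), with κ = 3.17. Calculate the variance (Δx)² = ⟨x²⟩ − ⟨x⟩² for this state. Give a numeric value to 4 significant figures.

Compute ⟨x⟩ and ⟨x²⟩ separately, then (Δx)² = ⟨x²⟩ − ⟨x⟩².
Every integrand reduces to terms xʲ·e^(−2κx) on [0, ∞); use ∫₀^∞ xʲ·e^(−2κx) dx = j!/(2κ)^(j+1).
⟨x⟩ = 0.15773 and ⟨x²⟩ = 0.049757.
(Δx)² = 0.049757 − (0.15773)² = 0.024878.

0.02488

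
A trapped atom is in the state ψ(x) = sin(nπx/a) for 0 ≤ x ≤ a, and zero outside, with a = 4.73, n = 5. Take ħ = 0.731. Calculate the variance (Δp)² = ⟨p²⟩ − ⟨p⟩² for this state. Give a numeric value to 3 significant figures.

Compute ⟨p⟩ and ⟨p²⟩ separately; (Δp)² = ⟨p²⟩ − ⟨p⟩².
d/dx sin(nπx/a) = (nπ/a)·cos(nπx/a) and d²/dx² sin(nπx/a) = −(nπ/a)²·sin(nπx/a); on 0 ≤ x ≤ a, ∫sin²(nπx/a) dx = a/2 and ∫sin(nπx/a)·cos(nπx/a) dx = 0.
Normalization: ∫|ψ|² dx = 2.3650.
⟨p⟩ = 0.0000 and ⟨p²⟩ = 5.8932.
(Δp)² = 5.8932 − (0.0000)² = 5.8932.

5.89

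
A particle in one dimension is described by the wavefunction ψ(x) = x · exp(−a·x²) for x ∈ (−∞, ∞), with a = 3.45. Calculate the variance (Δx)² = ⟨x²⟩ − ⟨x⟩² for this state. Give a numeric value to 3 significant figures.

0.217

Compute ⟨x⟩ and ⟨x²⟩ separately, then (Δx)² = ⟨x²⟩ − ⟨x⟩².
Expand each integrand as polynomial × e^(−2ax²) and use ∫x^(2j)·e^(−2ax²) dx = (2j−1)!!/(4a)^j · √(π/(2a)), odd powers → 0; here √(π/(2a)) = 0.67476.
Normalization: ∫|ψ|² dx = 0.048896.
⟨x⟩ = 0.0000 and ⟨x²⟩ = 0.21739.
(Δx)² = 0.21739 − (0.0000)² = 0.21739.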